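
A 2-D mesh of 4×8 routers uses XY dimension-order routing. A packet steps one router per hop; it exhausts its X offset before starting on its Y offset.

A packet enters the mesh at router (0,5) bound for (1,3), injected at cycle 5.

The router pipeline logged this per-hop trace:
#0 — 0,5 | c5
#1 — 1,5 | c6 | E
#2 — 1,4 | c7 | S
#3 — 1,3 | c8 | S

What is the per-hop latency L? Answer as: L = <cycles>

L = 1

From hop 0 (5) to hop 1 (6): +1 cycles.
Per-hop latency L = Δcyc = 1.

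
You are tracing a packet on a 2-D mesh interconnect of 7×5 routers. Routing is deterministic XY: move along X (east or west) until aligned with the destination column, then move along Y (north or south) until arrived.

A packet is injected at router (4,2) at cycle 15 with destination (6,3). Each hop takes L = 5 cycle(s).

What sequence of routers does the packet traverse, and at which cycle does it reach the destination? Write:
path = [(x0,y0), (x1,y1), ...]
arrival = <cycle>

path = [(4,2), (5,2), (6,2), (6,3)]
arrival = 30

#0 — 4,2 | c15
#1 — 5,2 | c20 | E
#2 — 6,2 | c25 | E
#3 — 6,3 | c30 | N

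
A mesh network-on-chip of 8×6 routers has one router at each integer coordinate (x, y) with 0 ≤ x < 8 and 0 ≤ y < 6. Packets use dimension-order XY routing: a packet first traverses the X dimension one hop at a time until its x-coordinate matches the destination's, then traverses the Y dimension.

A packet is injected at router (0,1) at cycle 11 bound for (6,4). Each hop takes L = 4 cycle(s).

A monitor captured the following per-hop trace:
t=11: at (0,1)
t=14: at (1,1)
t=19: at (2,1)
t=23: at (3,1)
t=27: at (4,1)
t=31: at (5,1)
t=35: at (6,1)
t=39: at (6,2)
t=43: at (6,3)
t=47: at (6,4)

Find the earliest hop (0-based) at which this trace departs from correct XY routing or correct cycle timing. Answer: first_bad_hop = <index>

[1] (+1,+0) / 3c ⇒ BAD: Δcyc=3≠L

first_bad_hop = 1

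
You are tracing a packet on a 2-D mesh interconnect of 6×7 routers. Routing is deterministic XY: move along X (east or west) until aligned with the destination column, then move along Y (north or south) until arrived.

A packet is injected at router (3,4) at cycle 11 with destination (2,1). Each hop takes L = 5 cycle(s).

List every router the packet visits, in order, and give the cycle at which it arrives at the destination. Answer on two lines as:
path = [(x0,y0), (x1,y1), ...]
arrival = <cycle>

path = [(3,4), (2,4), (2,3), (2,2), (2,1)]
arrival = 31

#0 — 3,4 | c11
#1 — 2,4 | c16 | W
#2 — 2,3 | c21 | S
#3 — 2,2 | c26 | S
#4 — 2,1 | c31 | S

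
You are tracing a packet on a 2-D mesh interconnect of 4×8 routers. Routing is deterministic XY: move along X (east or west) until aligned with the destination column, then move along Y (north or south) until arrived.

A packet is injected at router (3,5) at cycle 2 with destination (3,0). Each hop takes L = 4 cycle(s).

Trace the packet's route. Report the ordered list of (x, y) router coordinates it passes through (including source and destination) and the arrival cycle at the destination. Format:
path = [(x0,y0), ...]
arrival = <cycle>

t=2: at (3,5)
t=6: at (3,4) after S
t=10: at (3,3) after S
t=14: at (3,2) after S
t=18: at (3,1) after S
t=22: at (3,0) after S

path = [(3,5), (3,4), (3,3), (3,2), (3,1), (3,0)]
arrival = 22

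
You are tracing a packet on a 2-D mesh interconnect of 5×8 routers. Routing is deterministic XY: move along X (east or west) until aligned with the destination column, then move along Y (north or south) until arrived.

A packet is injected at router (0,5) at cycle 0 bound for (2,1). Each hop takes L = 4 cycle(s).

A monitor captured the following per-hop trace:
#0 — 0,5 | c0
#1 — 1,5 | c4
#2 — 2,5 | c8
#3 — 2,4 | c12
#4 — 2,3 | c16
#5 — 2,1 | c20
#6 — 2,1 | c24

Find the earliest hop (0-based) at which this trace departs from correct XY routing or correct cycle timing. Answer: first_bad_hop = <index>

first_bad_hop = 5

check 1→ d=(1,0) cyc+4: ok
check 2→ d=(1,0) cyc+4: ok
check 3→ d=(0,-1) cyc+4: ok
check 4→ d=(0,-1) cyc+4: ok
check 5→ d=(0,-2) cyc+4: BAD: non-unit step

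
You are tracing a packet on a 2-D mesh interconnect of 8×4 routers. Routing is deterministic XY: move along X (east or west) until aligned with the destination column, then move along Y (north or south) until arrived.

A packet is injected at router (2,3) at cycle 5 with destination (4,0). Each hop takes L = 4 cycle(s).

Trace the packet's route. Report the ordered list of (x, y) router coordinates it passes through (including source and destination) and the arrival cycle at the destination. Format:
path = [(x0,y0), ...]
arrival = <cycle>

hop 0: (2,3) @ cyc 5
hop 1: (3,3) @ cyc 9  [E]
hop 2: (4,3) @ cyc 13  [E]
hop 3: (4,2) @ cyc 17  [S]
hop 4: (4,1) @ cyc 21  [S]
hop 5: (4,0) @ cyc 25  [S]

path = [(2,3), (3,3), (4,3), (4,2), (4,1), (4,0)]
arrival = 25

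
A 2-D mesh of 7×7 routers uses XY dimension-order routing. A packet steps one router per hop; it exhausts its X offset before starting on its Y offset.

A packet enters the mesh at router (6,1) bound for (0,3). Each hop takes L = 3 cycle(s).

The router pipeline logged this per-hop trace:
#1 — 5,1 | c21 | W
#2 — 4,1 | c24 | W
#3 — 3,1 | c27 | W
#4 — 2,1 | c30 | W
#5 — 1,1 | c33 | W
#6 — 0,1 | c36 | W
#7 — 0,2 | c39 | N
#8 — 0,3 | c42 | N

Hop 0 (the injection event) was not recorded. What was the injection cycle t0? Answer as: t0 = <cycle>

t0 = 18

Hop 1 reached at cycle 21; hop k is at t0 + k·L.
Subtract one hop: t0 = 21 − 3 = 18.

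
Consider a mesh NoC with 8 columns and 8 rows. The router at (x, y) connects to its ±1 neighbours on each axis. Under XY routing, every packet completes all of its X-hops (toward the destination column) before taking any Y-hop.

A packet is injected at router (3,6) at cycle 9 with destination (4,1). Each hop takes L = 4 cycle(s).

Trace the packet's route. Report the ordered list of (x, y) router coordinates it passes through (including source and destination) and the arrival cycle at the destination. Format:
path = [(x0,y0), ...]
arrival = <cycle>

path = [(3,6), (4,6), (4,5), (4,4), (4,3), (4,2), (4,1)]
arrival = 33

#0 — 3,6 | c9
#1 — 4,6 | c13 | E
#2 — 4,5 | c17 | S
#3 — 4,4 | c21 | S
#4 — 4,3 | c25 | S
#5 — 4,2 | c29 | S
#6 — 4,1 | c33 | S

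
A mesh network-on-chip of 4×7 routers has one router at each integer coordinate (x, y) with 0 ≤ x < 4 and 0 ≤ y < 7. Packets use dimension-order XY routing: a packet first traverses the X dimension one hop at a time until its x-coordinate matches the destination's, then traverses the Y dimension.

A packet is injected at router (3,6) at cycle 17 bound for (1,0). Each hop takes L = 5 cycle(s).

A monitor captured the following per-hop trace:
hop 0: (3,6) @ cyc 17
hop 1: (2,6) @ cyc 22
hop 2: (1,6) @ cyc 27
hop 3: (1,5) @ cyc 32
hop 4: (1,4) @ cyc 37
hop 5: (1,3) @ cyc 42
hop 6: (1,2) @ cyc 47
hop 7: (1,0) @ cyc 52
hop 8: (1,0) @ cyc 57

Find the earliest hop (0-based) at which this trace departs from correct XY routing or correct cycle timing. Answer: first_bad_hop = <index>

first_bad_hop = 7

  1: Δx=-1 Δy=+0 Δt=5 [ok]
  2: Δx=-1 Δy=+0 Δt=5 [ok]
  3: Δx=+0 Δy=-1 Δt=5 [ok]
  4: Δx=+0 Δy=-1 Δt=5 [ok]
  5: Δx=+0 Δy=-1 Δt=5 [ok]
  6: Δx=+0 Δy=-1 Δt=5 [ok]
  7: Δx=+0 Δy=-2 Δt=5 [BAD: non-unit step]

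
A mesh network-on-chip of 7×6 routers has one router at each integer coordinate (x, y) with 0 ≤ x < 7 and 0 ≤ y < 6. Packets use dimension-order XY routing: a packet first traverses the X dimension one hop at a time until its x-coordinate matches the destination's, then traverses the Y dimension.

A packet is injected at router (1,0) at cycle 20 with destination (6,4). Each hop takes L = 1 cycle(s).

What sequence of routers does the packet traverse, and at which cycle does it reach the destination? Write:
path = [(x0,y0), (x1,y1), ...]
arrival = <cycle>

src (1,0)  cyc=20
E→(2,0)  cyc=21
E→(3,0)  cyc=22
E→(4,0)  cyc=23
E→(5,0)  cyc=24
E→(6,0)  cyc=25
N→(6,1)  cyc=26
N→(6,2)  cyc=27
N→(6,3)  cyc=28
N→(6,4)  cyc=29

path = [(1,0), (2,0), (3,0), (4,0), (5,0), (6,0), (6,1), (6,2), (6,3), (6,4)]
arrival = 29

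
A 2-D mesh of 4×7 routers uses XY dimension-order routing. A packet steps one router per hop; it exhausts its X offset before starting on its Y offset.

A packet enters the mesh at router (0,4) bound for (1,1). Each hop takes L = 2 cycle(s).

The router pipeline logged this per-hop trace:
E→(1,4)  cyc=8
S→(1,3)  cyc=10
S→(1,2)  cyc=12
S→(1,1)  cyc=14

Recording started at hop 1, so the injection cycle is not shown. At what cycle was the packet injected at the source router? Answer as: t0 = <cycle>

The first recorded entry is hop 1 at cycle 8.
So t0 = 8 − 1·2 = 6.

t0 = 6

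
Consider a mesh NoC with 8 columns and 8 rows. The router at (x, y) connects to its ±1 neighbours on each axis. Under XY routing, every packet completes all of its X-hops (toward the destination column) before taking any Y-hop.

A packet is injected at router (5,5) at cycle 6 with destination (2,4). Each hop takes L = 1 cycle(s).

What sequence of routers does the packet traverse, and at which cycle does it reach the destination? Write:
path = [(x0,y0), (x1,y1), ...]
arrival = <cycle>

t=6: at (5,5)
t=7: at (4,5) after W
t=8: at (3,5) after W
t=9: at (2,5) after W
t=10: at (2,4) after S

path = [(5,5), (4,5), (3,5), (2,5), (2,4)]
arrival = 10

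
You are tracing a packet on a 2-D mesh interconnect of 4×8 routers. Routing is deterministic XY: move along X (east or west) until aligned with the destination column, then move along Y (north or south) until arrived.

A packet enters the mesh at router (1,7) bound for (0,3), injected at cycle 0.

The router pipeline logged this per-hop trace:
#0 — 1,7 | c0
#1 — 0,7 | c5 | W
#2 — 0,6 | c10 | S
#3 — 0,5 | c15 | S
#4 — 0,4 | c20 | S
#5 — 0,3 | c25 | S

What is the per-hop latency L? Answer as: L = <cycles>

L = 5

From hop 0 (0) to hop 1 (5): +5 cycles.
Per-hop latency L = Δcyc = 5.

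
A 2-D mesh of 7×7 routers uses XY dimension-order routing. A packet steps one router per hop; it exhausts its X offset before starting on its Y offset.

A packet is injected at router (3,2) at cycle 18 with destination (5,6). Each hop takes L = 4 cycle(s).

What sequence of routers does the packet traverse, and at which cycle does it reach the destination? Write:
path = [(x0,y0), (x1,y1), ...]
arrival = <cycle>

hop 0: (3,2) @ cyc 18
hop 1: (4,2) @ cyc 22  [E]
hop 2: (5,2) @ cyc 26  [E]
hop 3: (5,3) @ cyc 30  [N]
hop 4: (5,4) @ cyc 34  [N]
hop 5: (5,5) @ cyc 38  [N]
hop 6: (5,6) @ cyc 42  [N]

path = [(3,2), (4,2), (5,2), (5,3), (5,4), (5,5), (5,6)]
arrival = 42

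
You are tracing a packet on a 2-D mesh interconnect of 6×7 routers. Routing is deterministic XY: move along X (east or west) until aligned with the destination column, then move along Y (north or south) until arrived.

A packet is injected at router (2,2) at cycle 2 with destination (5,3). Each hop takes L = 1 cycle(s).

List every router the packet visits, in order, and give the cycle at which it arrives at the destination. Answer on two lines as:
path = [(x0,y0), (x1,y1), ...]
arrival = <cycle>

#0 — 2,2 | c2
#1 — 3,2 | c3 | E
#2 — 4,2 | c4 | E
#3 — 5,2 | c5 | E
#4 — 5,3 | c6 | N

path = [(2,2), (3,2), (4,2), (5,2), (5,3)]
arrival = 6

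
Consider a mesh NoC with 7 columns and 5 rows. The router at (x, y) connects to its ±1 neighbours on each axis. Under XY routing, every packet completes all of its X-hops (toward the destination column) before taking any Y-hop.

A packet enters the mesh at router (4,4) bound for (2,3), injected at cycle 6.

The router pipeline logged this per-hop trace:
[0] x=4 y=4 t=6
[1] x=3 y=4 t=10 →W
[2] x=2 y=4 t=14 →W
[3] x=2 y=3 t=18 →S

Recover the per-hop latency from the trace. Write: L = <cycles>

cyc[1] − cyc[0] = 10 − 6 = 4.
That increment is L by definition: L = 4.

L = 4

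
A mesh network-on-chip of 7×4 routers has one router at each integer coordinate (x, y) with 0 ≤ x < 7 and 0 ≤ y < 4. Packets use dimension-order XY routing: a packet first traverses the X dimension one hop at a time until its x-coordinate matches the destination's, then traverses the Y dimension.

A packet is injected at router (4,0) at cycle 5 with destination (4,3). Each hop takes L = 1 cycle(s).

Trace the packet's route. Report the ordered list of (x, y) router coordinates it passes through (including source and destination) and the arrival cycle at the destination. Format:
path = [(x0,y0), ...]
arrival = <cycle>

t=5: at (4,0)
t=6: at (4,1) after N
t=7: at (4,2) after N
t=8: at (4,3) after N

path = [(4,0), (4,1), (4,2), (4,3)]
arrival = 8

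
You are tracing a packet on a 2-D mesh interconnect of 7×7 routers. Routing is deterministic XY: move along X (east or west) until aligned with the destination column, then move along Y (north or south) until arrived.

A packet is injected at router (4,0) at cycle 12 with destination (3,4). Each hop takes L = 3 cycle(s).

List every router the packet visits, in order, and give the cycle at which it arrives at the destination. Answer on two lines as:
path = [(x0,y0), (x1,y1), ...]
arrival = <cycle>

path = [(4,0), (3,0), (3,1), (3,2), (3,3), (3,4)]
arrival = 27

[0] x=4 y=0 t=12
[1] x=3 y=0 t=15 →W
[2] x=3 y=1 t=18 →N
[3] x=3 y=2 t=21 →N
[4] x=3 y=3 t=24 →N
[5] x=3 y=4 t=27 →N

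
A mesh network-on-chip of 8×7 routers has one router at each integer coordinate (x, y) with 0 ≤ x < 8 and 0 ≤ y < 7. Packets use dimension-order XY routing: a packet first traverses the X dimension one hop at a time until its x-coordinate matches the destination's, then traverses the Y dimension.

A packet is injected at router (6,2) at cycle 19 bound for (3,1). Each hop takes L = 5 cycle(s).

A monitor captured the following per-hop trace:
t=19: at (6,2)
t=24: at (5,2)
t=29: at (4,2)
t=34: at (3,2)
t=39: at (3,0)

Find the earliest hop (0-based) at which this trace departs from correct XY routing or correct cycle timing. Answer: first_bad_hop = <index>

hop 1: step (-1,+0), +5 cyc — ok
hop 2: step (-1,+0), +5 cyc — ok
hop 3: step (-1,+0), +5 cyc — ok
hop 4: step (+0,-2), +5 cyc — BAD: non-unit step

first_bad_hop = 4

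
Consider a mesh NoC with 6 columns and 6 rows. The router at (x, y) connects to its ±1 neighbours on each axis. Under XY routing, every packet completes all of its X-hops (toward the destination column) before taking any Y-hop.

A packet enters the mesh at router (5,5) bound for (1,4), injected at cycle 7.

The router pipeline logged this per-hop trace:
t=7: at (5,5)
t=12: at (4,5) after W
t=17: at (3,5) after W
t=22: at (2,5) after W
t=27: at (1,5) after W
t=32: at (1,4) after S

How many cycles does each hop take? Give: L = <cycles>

From hop 0 (7) to hop 1 (12): +5 cycles.
Each hop adds L, hence L = 5.

L = 5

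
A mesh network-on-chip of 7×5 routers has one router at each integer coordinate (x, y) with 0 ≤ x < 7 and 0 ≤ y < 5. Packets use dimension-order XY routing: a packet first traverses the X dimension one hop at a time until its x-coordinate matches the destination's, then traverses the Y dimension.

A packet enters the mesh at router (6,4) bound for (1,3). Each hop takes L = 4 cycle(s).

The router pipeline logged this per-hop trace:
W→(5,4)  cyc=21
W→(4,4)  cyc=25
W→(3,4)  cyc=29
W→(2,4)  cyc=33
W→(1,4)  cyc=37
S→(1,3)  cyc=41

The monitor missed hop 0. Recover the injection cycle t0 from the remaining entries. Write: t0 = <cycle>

t0 = 17

Hop 1 reached at cycle 21; hop k is at t0 + k·L.
So t0 = 21 − 1·4 = 17.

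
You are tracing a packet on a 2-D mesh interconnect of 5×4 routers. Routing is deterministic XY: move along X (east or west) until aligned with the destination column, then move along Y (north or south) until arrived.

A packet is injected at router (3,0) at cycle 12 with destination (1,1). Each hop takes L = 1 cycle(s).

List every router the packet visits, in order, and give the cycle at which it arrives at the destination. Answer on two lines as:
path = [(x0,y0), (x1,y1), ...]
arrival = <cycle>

path = [(3,0), (2,0), (1,0), (1,1)]
arrival = 15

src (3,0)  cyc=12
W→(2,0)  cyc=13
W→(1,0)  cyc=14
N→(1,1)  cyc=15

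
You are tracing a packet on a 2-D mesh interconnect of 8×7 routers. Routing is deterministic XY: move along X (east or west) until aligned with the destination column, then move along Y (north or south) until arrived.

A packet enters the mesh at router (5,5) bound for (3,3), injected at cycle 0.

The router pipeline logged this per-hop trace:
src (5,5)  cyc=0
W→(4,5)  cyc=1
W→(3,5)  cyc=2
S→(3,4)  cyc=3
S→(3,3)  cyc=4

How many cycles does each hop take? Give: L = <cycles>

L = 1

From hop 0 (0) to hop 1 (1): +1 cycles.
That increment is L by definition: L = 1.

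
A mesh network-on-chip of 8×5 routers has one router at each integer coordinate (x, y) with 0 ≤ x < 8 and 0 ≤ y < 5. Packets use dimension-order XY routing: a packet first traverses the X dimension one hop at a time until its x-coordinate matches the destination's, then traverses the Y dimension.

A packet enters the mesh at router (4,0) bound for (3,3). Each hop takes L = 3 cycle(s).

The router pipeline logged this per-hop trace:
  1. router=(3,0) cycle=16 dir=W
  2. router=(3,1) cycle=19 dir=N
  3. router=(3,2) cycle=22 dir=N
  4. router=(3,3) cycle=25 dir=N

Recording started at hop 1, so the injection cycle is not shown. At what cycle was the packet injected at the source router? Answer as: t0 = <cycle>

t0 = 13

At hop 1 the cycle is 16; in general cyc_k = t0 + kL.
Subtract one hop: t0 = 16 − 3 = 13.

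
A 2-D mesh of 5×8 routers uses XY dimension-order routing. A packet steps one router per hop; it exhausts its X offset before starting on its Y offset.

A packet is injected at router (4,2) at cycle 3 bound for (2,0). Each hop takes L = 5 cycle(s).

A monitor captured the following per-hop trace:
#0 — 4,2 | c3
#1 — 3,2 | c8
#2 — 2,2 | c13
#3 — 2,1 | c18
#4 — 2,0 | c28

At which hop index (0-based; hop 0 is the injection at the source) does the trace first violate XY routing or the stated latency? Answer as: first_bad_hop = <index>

first_bad_hop = 4

hop 1: step (-1,+0), +5 cyc — ok
hop 2: step (-1,+0), +5 cyc — ok
hop 3: step (+0,-1), +5 cyc — ok
hop 4: step (+0,-1), +10 cyc — BAD: Δcyc=10≠L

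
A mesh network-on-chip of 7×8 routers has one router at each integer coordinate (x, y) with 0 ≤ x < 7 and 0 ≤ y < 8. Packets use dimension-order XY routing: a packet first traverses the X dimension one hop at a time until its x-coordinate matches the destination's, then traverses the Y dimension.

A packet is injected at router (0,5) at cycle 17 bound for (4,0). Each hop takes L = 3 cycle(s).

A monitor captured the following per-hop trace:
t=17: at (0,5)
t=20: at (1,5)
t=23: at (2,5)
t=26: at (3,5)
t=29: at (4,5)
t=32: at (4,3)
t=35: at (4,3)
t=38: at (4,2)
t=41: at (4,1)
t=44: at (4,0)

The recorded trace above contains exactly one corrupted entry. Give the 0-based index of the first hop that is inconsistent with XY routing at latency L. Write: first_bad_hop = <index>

first_bad_hop = 5

hop 1: step (+1,+0), +3 cyc — ok
hop 2: step (+1,+0), +3 cyc — ok
hop 3: step (+1,+0), +3 cyc — ok
hop 4: step (+1,+0), +3 cyc — ok
hop 5: step (+0,-2), +3 cyc — BAD: non-unit step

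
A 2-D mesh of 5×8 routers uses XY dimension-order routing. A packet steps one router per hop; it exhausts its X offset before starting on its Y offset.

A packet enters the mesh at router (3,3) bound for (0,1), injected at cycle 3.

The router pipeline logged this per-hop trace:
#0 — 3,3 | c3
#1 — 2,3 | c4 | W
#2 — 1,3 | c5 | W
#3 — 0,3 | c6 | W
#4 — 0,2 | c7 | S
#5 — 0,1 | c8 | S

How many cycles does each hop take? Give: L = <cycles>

L = 1

cyc[1] − cyc[0] = 4 − 3 = 1.
Each hop adds L, hence L = 1.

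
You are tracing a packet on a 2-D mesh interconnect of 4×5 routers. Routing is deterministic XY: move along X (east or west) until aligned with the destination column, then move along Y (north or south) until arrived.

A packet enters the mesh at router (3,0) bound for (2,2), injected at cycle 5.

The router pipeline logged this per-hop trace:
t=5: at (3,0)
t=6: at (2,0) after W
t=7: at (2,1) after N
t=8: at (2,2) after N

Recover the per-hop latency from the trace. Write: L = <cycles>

L = 1

From hop 0 (5) to hop 1 (6): +1 cycles.
That increment is L by definition: L = 1.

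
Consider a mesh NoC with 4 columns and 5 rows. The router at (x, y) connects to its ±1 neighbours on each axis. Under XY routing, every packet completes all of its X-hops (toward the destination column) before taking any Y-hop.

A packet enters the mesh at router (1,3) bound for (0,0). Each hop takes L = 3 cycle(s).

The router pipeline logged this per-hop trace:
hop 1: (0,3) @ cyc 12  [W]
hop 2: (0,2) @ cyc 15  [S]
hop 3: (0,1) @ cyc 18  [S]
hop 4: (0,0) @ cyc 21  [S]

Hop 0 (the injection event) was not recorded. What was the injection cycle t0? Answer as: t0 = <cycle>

At hop 1 the cycle is 12; in general cyc_k = t0 + kL.
t0 = cyc[1] − L = 12 − 3 = 9.

t0 = 9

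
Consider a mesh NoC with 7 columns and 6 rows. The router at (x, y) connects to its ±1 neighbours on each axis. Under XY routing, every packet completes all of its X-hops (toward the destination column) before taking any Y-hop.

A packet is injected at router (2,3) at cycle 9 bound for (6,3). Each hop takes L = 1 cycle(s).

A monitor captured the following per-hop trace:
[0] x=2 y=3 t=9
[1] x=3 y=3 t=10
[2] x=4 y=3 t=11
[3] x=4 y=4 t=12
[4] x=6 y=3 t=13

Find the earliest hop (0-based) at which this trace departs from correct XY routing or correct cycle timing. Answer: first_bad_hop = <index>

first_bad_hop = 3

[1] (+1,+0) / 1c ⇒ ok
[2] (+1,+0) / 1c ⇒ ok
[3] (+0,+1) / 1c ⇒ BAD: Y-move but x=4≠6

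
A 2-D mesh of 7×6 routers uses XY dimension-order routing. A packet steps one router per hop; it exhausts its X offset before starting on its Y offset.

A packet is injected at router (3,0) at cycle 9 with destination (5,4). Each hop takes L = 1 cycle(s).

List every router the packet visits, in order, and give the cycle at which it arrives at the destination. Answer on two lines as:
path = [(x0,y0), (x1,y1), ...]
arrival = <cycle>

  0. router=(3,0) cycle=9 (inject)
  1. router=(4,0) cycle=10 dir=E
  2. router=(5,0) cycle=11 dir=E
  3. router=(5,1) cycle=12 dir=N
  4. router=(5,2) cycle=13 dir=N
  5. router=(5,3) cycle=14 dir=N
  6. router=(5,4) cycle=15 dir=N

path = [(3,0), (4,0), (5,0), (5,1), (5,2), (5,3), (5,4)]
arrival = 15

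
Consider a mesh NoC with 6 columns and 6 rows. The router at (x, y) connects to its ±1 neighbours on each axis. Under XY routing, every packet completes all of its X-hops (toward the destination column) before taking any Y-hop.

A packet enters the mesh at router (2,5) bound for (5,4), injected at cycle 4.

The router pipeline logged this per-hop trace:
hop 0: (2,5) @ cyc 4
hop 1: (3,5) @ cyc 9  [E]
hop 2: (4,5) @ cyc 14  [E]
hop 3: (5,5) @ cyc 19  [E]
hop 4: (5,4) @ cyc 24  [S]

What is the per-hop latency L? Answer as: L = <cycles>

L = 5

Δcyc across hop 0→1: 9 − 4 = 5.
Per-hop latency L = Δcyc = 5.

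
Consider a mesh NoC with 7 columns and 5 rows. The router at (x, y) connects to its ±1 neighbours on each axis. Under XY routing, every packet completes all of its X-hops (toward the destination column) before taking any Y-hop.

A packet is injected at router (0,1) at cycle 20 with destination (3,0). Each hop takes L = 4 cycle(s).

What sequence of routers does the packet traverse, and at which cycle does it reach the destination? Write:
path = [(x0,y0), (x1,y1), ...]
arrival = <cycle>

path = [(0,1), (1,1), (2,1), (3,1), (3,0)]
arrival = 36

[0] x=0 y=1 t=20
[1] x=1 y=1 t=24 →E
[2] x=2 y=1 t=28 →E
[3] x=3 y=1 t=32 →E
[4] x=3 y=0 t=36 →S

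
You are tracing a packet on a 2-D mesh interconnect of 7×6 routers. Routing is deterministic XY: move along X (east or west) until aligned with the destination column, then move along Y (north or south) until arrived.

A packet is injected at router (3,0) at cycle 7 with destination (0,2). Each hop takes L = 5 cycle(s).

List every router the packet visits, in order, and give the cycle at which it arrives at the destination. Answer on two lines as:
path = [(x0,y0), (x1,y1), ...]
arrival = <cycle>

path = [(3,0), (2,0), (1,0), (0,0), (0,1), (0,2)]
arrival = 32

src (3,0)  cyc=7
W→(2,0)  cyc=12
W→(1,0)  cyc=17
W→(0,0)  cyc=22
N→(0,1)  cyc=27
N→(0,2)  cyc=32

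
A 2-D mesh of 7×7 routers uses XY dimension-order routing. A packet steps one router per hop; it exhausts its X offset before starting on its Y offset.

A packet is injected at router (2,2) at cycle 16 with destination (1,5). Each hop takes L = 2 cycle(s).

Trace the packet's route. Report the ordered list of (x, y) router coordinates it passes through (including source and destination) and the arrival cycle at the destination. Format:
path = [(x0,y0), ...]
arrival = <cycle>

#0 — 2,2 | c16
#1 — 1,2 | c18 | W
#2 — 1,3 | c20 | N
#3 — 1,4 | c22 | N
#4 — 1,5 | c24 | N

path = [(2,2), (1,2), (1,3), (1,4), (1,5)]
arrival = 24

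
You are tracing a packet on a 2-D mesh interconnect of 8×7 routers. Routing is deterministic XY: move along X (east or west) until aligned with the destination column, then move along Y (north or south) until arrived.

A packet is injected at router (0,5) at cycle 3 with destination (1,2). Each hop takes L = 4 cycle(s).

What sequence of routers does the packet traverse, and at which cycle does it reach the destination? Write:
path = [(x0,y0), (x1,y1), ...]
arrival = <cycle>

path = [(0,5), (1,5), (1,4), (1,3), (1,2)]
arrival = 19

hop 0: (0,5) @ cyc 3
hop 1: (1,5) @ cyc 7  [E]
hop 2: (1,4) @ cyc 11  [S]
hop 3: (1,3) @ cyc 15  [S]
hop 4: (1,2) @ cyc 19  [S]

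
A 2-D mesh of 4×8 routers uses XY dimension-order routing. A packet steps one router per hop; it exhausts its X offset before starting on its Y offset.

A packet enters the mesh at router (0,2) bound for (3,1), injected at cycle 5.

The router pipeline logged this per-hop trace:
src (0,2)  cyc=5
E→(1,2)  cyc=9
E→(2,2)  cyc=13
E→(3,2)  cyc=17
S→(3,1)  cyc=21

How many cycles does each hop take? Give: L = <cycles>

From hop 0 (5) to hop 1 (9): +4 cycles.
That increment is L by definition: L = 4.

L = 4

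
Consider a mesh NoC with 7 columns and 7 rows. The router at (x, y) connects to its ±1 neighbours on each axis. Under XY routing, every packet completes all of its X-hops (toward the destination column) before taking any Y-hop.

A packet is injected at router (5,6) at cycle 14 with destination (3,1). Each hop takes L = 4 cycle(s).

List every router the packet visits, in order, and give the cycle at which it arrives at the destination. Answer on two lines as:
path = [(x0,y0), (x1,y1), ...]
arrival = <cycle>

t=14: at (5,6)
t=18: at (4,6) after W
t=22: at (3,6) after W
t=26: at (3,5) after S
t=30: at (3,4) after S
t=34: at (3,3) after S
t=38: at (3,2) after S
t=42: at (3,1) after S

path = [(5,6), (4,6), (3,6), (3,5), (3,4), (3,3), (3,2), (3,1)]
arrival = 42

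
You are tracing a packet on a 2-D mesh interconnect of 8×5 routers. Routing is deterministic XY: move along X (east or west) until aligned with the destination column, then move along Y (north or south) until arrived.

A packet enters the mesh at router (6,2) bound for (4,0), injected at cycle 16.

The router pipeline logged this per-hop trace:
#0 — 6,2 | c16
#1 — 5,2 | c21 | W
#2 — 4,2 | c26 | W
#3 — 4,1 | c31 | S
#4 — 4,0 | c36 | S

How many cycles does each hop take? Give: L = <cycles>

L = 5

Between hops 0 and 1 the cycle counter advances 21 − 16 = 5.
One hop costs L cycles, so L = 5.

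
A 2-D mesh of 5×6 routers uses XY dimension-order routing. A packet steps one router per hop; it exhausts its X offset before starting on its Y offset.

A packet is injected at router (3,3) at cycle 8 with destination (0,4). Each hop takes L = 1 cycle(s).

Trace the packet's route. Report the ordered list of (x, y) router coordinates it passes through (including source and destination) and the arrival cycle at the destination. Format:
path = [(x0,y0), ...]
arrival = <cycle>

path = [(3,3), (2,3), (1,3), (0,3), (0,4)]
arrival = 12

src (3,3)  cyc=8
W→(2,3)  cyc=9
W→(1,3)  cyc=10
W→(0,3)  cyc=11
N→(0,4)  cyc=12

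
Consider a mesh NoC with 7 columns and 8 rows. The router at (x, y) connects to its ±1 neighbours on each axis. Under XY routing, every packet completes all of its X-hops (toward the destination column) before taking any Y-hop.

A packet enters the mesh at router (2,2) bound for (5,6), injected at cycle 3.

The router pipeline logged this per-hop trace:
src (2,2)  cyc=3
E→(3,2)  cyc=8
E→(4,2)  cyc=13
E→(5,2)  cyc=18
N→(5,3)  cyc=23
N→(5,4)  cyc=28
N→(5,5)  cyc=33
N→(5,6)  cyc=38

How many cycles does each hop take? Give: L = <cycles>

L = 5

cyc[1] − cyc[0] = 8 − 3 = 5.
Per-hop latency L = Δcyc = 5.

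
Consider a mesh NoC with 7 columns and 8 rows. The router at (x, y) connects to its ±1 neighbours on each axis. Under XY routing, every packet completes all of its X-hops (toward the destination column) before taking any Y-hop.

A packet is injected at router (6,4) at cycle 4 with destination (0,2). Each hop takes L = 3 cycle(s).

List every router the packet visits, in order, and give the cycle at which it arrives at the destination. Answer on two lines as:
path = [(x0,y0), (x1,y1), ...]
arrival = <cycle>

path = [(6,4), (5,4), (4,4), (3,4), (2,4), (1,4), (0,4), (0,3), (0,2)]
arrival = 28

src (6,4)  cyc=4
W→(5,4)  cyc=7
W→(4,4)  cyc=10
W→(3,4)  cyc=13
W→(2,4)  cyc=16
W→(1,4)  cyc=19
W→(0,4)  cyc=22
S→(0,3)  cyc=25
S→(0,2)  cyc=28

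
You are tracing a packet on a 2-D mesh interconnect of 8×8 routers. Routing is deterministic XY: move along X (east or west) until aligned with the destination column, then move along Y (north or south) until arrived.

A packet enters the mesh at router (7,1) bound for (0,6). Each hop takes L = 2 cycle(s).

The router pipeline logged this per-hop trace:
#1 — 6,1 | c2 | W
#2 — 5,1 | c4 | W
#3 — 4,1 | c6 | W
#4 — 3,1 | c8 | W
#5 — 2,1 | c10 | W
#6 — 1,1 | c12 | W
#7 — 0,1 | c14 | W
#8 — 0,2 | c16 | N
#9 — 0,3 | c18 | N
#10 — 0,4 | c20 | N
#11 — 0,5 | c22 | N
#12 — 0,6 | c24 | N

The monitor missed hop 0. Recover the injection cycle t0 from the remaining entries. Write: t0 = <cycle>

t0 = 0

Hop 1 reached at cycle 2; hop k is at t0 + k·L.
t0 = cyc[1] − L = 2 − 2 = 0.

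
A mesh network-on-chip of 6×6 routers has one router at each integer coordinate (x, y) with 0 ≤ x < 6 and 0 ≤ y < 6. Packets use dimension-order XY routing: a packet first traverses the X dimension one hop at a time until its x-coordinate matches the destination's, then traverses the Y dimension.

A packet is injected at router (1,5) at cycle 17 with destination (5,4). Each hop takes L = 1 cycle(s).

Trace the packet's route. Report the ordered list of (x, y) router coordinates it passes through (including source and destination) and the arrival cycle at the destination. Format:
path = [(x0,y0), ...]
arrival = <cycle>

  0. router=(1,5) cycle=17 (inject)
  1. router=(2,5) cycle=18 dir=E
  2. router=(3,5) cycle=19 dir=E
  3. router=(4,5) cycle=20 dir=E
  4. router=(5,5) cycle=21 dir=E
  5. router=(5,4) cycle=22 dir=S

path = [(1,5), (2,5), (3,5), (4,5), (5,5), (5,4)]
arrival = 22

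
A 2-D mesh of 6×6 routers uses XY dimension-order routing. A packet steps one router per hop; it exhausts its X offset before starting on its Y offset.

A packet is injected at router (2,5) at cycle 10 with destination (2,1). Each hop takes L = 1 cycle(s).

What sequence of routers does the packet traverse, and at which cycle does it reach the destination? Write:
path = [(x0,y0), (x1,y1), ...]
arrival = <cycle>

path = [(2,5), (2,4), (2,3), (2,2), (2,1)]
arrival = 14

t=10: at (2,5)
t=11: at (2,4) after S
t=12: at (2,3) after S
t=13: at (2,2) after S
t=14: at (2,1) after S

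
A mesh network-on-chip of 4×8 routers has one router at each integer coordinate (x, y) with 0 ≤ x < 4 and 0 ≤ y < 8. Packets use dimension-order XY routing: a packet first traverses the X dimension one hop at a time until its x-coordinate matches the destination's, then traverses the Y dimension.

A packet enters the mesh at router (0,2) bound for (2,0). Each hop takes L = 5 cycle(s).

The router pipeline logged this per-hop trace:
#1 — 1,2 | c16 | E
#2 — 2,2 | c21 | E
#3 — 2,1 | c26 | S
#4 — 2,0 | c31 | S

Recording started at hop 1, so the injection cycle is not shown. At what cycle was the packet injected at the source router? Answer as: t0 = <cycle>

cyc[1] = 16 and cyc[k] = t0 + k·L for every k.
So t0 = 16 − 1·5 = 11.

t0 = 11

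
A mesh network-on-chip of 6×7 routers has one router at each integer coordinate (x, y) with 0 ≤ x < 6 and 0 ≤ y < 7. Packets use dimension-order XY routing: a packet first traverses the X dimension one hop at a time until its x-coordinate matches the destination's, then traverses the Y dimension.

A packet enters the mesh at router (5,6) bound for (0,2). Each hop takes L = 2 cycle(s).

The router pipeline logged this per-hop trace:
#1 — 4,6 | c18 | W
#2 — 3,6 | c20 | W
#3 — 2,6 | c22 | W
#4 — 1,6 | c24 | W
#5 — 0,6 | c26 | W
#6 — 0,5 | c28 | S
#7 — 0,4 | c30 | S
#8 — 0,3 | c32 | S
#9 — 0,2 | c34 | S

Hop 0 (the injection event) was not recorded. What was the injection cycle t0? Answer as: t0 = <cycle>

At hop 1 the cycle is 18; in general cyc_k = t0 + kL.
So t0 = 18 − 1·2 = 16.

t0 = 16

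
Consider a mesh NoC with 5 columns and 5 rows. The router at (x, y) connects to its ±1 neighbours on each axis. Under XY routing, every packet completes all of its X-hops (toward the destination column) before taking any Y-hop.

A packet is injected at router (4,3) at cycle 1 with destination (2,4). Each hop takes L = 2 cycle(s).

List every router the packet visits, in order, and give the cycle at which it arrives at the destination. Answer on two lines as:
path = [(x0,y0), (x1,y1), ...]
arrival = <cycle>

path = [(4,3), (3,3), (2,3), (2,4)]
arrival = 7

src (4,3)  cyc=1
W→(3,3)  cyc=3
W→(2,3)  cyc=5
N→(2,4)  cyc=7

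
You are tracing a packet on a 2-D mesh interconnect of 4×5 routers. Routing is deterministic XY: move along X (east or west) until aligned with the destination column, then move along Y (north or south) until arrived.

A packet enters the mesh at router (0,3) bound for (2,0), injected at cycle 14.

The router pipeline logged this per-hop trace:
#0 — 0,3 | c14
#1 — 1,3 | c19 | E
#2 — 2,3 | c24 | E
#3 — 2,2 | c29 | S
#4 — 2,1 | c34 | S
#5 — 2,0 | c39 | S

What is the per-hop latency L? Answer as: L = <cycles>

L = 5

cyc[1] − cyc[0] = 19 − 14 = 5.
Each hop adds L, hence L = 5.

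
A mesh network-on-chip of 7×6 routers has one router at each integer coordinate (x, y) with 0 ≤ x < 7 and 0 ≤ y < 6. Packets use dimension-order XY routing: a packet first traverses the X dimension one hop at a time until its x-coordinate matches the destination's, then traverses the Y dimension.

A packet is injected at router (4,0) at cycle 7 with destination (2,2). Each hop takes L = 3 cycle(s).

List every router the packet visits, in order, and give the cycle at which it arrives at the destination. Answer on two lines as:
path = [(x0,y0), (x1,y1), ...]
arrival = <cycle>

path = [(4,0), (3,0), (2,0), (2,1), (2,2)]
arrival = 19

  0. router=(4,0) cycle=7 (inject)
  1. router=(3,0) cycle=10 dir=W
  2. router=(2,0) cycle=13 dir=W
  3. router=(2,1) cycle=16 dir=N
  4. router=(2,2) cycle=19 dir=N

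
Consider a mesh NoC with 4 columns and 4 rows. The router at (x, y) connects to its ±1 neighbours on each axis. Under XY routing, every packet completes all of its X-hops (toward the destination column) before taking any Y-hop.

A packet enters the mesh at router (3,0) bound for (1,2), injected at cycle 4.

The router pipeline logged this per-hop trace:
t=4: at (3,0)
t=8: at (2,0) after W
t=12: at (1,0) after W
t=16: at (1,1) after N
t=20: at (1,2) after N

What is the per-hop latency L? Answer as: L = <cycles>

L = 4

From hop 0 (4) to hop 1 (8): +4 cycles.
One hop costs L cycles, so L = 4.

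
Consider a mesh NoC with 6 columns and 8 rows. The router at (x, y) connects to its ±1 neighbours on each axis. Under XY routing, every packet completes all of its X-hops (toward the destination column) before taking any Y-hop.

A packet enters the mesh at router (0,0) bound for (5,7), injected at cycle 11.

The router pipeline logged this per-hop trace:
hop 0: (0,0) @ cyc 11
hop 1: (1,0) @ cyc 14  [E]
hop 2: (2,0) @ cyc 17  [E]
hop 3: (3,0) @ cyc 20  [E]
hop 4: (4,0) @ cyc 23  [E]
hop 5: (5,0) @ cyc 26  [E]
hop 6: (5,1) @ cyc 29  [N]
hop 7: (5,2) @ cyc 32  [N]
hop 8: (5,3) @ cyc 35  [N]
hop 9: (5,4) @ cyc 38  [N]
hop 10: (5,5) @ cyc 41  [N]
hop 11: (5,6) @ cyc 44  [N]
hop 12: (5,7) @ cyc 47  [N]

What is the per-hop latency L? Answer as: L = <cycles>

L = 3

Between hops 0 and 1 the cycle counter advances 14 − 11 = 3.
One hop costs L cycles, so L = 3.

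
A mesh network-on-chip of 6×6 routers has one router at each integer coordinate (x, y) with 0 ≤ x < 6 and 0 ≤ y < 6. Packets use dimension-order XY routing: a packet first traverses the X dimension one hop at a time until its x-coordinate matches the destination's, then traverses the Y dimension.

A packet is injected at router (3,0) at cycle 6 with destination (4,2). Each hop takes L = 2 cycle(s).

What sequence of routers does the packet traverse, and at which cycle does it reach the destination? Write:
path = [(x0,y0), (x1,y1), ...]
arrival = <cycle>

  0. router=(3,0) cycle=6 (inject)
  1. router=(4,0) cycle=8 dir=E
  2. router=(4,1) cycle=10 dir=N
  3. router=(4,2) cycle=12 dir=N

path = [(3,0), (4,0), (4,1), (4,2)]
arrival = 12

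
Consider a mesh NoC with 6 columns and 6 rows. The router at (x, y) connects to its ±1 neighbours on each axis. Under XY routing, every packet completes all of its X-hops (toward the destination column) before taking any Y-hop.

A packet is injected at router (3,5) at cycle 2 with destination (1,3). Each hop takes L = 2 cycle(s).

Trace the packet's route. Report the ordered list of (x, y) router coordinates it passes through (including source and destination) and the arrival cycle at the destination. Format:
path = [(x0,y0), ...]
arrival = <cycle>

path = [(3,5), (2,5), (1,5), (1,4), (1,3)]
arrival = 10

#0 — 3,5 | c2
#1 — 2,5 | c4 | W
#2 — 1,5 | c6 | W
#3 — 1,4 | c8 | S
#4 — 1,3 | c10 | S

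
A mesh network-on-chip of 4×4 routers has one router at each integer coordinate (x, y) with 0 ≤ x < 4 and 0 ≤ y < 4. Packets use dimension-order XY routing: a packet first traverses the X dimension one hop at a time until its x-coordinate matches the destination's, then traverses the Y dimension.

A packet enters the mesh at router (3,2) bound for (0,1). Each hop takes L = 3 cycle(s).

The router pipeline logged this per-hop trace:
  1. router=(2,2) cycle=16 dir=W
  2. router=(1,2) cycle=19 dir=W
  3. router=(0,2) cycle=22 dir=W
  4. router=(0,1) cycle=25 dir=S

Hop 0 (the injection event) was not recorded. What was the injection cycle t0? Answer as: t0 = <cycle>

t0 = 13

cyc[1] = 16 and cyc[k] = t0 + k·L for every k.
t0 = cyc[1] − L = 16 − 3 = 13.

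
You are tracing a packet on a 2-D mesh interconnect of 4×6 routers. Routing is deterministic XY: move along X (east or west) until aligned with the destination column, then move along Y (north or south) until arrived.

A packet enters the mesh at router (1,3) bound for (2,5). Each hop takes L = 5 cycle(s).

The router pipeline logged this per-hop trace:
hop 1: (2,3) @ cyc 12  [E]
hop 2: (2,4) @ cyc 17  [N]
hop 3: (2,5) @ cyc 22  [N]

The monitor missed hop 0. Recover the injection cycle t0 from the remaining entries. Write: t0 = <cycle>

t0 = 7

At hop 1 the cycle is 12; in general cyc_k = t0 + kL.
So t0 = 12 − 1·5 = 7.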